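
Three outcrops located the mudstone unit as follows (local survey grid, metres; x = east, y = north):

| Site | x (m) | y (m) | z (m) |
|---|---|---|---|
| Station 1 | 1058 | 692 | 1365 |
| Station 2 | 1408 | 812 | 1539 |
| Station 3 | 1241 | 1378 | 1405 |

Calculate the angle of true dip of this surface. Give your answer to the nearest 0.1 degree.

Two edge vectors: Station 1→Station 2 = (350, 120, 174), Station 1→Station 3 = (183, 686, 40).
Normal n = (Station 1→Station 2) × (Station 1→Station 3) = (-114564, 17842, 218140).
So ∂z/∂x = −n_x/n_z = 0.52519 and ∂z/∂y = −n_y/n_z = −0.08179.
Gradient magnitude |∇z| = √(a² + b²) = √(0.27582 + 0.00669) = 0.53152.
True dip = arctan(0.53152) = 28.0°, dipping toward W (azimuth ≈ 279°).

28.0°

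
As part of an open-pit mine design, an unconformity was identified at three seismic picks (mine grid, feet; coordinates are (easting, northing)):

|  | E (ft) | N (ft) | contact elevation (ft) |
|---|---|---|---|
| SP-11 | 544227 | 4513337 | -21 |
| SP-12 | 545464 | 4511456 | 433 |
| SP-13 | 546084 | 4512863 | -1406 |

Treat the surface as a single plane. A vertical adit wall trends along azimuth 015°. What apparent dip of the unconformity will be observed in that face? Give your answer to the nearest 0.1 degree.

47.7°

Let the plane be z = a·E + b·N + c.
SP-12−SP-11: 1237a − 1881b = 454;  SP-13−SP-11: 1857a − 474b = −1385.
Solving gives a = −0.97031, b = −0.87947.
Unit vector along 015° is (sin 15°, cos 15°) = (0.2588, 0.9659).
Slope in that direction = a·(0.2588) + b·(0.9659) = −1.10063.
Apparent dip = arctan|1.10063| = 47.7° (true dip is 52.6°, so apparent ≤ true as expected).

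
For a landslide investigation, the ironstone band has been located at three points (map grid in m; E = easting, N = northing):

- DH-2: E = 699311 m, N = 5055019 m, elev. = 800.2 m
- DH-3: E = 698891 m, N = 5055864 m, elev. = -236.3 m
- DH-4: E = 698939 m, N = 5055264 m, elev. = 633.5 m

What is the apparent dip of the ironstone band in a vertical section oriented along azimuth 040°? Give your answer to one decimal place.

56.1°

Let the plane be z = a·E + b·N + c.
DH-3−DH-2: −420a + 845b = −1036.5;  DH-4−DH-2: −372a + 245b = −166.7.
Solving gives a = −0.53481, b = −1.49245.
Unit vector along 040° is (sin 40°, cos 40°) = (0.6428, 0.7660).
Slope in that direction = a·(0.6428) + b·(0.7660) = −1.48706.
Apparent dip = arctan|1.48706| = 56.1° (true dip is 57.8°, so apparent ≤ true as expected).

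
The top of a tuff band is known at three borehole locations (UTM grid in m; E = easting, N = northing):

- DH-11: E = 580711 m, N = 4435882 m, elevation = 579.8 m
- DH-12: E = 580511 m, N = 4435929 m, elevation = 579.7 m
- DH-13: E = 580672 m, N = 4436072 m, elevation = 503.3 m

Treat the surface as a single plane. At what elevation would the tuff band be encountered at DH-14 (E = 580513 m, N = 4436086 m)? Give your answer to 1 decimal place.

Let the plane be z = a·E + b·N + c.
DH-12−DH-11: −200a + 47b = −0.1;  DH-13−DH-11: −39a + 190b = −76.5.
Solving gives a = −0.098888490, b = −0.422929743.
Then c = 579.8 − a·580711 − b·4435882 = 1934071.87.
At (580513, 4436086): z = −57406.1 − 1876152.7 + 1934071.87 = 513.1 m.

513.1 m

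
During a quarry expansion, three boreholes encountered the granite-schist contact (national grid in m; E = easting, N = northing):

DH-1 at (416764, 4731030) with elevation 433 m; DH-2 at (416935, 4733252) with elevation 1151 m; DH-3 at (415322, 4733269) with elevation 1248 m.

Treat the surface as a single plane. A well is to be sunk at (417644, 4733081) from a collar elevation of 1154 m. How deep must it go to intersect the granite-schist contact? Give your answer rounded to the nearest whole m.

99 m

Two edge vectors: DH-1→DH-2 = (171, 2222, 718), DH-1→DH-3 = (-1442, 2239, 815).
Normal n = (DH-1→DH-2) × (DH-1→DH-3) = (203328, -1174721, 3586993).
So ∂z/∂E = −n_x/n_z = −0.05668481 and ∂z/∂N = −n_y/n_z = 0.32749465.
Intercept c from DH-1: 433 + 23624.19 − 1549386.99 = −1525329.81.
At (417644, 4733081): z_contact = −23674.1 + 1550058.7 − 1525329.81 = 1054.8 m.
Depth below ground = 1154 − 1054.8 = 99 m.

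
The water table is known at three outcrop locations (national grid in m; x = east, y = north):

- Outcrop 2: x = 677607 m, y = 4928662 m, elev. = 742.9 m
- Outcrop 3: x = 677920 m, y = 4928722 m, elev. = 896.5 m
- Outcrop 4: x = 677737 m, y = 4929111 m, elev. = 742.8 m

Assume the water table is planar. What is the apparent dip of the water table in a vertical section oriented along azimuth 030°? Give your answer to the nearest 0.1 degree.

Let the plane be z = a·x + b·y + c.
Outcrop 3−Outcrop 2: 313a + 60b = 153.6;  Outcrop 4−Outcrop 2: 130a + 449b = −0.1.
Solving gives a = 0.51962, b = −0.15067.
Unit vector along 030° is (sin 30°, cos 30°) = (0.5000, 0.8660).
Slope in that direction = a·(0.5000) + b·(0.8660) = 0.12933.
Apparent dip = arctan|0.12933| = 7.4° (true dip is 28.4°, so apparent ≤ true as expected).

7.4°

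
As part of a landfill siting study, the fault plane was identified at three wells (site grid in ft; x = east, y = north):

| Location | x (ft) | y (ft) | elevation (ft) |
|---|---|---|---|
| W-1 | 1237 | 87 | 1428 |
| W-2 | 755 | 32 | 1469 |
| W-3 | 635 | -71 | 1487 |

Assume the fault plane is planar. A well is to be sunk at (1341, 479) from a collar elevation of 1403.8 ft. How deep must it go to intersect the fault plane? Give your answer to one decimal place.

17.8 ft

Two edge vectors: W-1→W-2 = (-482, -55, 41), W-1→W-3 = (-602, -158, 59).
Normal n = (W-1→W-2) × (W-1→W-3) = (3233, 3756, 43046).
So ∂z/∂x = −n_x/n_z = −0.075106 and ∂z/∂y = −n_y/n_z = −0.087255.
Intercept c from W-1: 1428 + 92.91 + 7.59 = 1528.50.
At (1341, 479): z_contact = −100.72 − 41.80 + 1528.50 = 1385.98 ft.
Depth below ground = 1403.8 − 1385.98 = 17.8 ft.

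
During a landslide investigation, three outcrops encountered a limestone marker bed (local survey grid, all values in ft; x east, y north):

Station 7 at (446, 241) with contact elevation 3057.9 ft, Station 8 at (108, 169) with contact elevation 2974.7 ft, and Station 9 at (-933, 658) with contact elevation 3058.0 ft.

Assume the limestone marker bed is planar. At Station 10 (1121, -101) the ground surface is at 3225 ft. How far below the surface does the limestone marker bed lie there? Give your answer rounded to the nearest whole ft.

233 ft

Two edge vectors: Station 7→Station 8 = (-338, -72, -83.2), Station 7→Station 9 = (-1379, 417, 0.1).
Normal n = (Station 7→Station 8) × (Station 7→Station 9) = (34687.2, 114766.6, -240234).
So ∂z/∂x = −n_x/n_z = 0.14439 and ∂z/∂y = −n_y/n_z = 0.47773.
Intercept c from Station 7: 3057.9 − 64.40 − 115.13 = 2878.37.
At (1121, -101): z_contact = 161.9 − 48.3 + 2878.37 = 2992.0 ft.
Depth below ground = 3225 − 2992.0 = 233 ft.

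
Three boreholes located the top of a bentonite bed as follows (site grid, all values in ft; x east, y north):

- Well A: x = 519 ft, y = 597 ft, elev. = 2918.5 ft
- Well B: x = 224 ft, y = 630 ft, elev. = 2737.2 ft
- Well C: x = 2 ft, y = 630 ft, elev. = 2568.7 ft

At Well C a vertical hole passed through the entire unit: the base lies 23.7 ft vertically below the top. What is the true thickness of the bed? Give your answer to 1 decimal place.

Two edge vectors: Well A→Well B = (-295, 33, -181.3), Well A→Well C = (-517, 33, -349.8).
Normal n = (Well A→Well B) × (Well A→Well C) = (-5560.5, -9458.9, 7326).
So ∂z/∂x = −n_x/n_z = 0.75901 and ∂z/∂y = −n_y/n_z = 1.29114.
|∇z| = √(a²+b²) = 1.49771, so dip δ = arctan(1.49771) = 56.27°.
True thickness = vertical thickness × cos δ = 23.7 × cos 56.27° = 13.2 ft.

13.2 ft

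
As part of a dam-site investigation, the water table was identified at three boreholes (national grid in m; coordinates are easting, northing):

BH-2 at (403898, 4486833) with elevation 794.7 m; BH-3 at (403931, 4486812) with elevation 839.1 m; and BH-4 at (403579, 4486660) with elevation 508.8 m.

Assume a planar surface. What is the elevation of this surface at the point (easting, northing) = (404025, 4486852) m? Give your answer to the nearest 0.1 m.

Let the plane be z = a·easting + b·northing + c.
BH-3−BH-2: 33a − 21b = 44.4;  BH-4−BH-2: −319a − 173b = −285.9.
Solving gives a = 1.102925532, b = −0.381117021.
Then c = 794.7 − a·403898 − b·4486833 = 1265333.71.
At (404025, 4486852): z = 445609.5 − 1710015.7 + 1265333.71 = 927.5 m.

927.5 m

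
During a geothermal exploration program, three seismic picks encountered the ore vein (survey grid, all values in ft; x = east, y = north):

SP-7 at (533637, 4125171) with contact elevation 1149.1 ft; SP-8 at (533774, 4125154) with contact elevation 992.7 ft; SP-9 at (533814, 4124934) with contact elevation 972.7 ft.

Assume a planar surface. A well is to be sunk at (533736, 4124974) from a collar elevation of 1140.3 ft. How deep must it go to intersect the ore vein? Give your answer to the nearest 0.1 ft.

82.2 ft

Two edge vectors: SP-7→SP-8 = (137, -17, -156.4), SP-7→SP-9 = (177, -237, -176.4).
Normal n = (SP-7→SP-8) × (SP-7→SP-9) = (-34068, -3516, -29460).
So ∂z/∂x = −n_x/n_z = −1.156415479 and ∂z/∂y = −n_y/n_z = −0.119348269.
Intercept c from SP-7: 1149.1 + 617106.09 + 492332.02 = 1110587.20.
At (533736, 4124974): z_contact = −617220.57 − 492308.51 + 1110587.20 = 1058.13 ft.
Depth below ground = 1140.3 − 1058.13 = 82.2 ft.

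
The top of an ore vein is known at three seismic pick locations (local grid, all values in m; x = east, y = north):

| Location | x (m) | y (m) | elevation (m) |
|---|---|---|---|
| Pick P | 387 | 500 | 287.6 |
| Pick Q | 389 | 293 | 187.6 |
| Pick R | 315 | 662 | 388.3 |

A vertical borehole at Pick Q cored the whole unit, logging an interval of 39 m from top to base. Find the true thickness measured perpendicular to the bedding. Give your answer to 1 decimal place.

33.8 m

Two edge vectors: Pick P→Pick Q = (2, -207, -100), Pick P→Pick R = (-72, 162, 100.7).
Normal n = (Pick P→Pick Q) × (Pick P→Pick R) = (-4644.9, 6998.6, -14580).
So ∂z/∂x = −n_x/n_z = −0.31858 and ∂z/∂y = −n_y/n_z = 0.48001.
|∇z| = √(a²+b²) = 0.57611, so dip δ = arctan(0.57611) = 29.95°.
True thickness = vertical thickness × cos δ = 39 × cos 29.95° = 33.8 m.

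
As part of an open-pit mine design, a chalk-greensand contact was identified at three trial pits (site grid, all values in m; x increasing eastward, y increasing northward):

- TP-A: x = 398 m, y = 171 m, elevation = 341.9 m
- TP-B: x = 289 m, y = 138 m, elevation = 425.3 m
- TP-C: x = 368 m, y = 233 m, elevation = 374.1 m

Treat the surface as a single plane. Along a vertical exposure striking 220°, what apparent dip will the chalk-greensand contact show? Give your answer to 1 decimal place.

22.7°

Let the plane be z = a·x + b·y + c.
TP-B−TP-A: −109a − 33b = 83.4;  TP-C−TP-A: −30a + 62b = 32.2.
Solving gives a = −0.80452, b = 0.13007.
Unit vector along 220° is (sin 220°, cos 220°) = (-0.6428, -0.7660).
Slope in that direction = a·(-0.6428) + b·(-0.7660) = 0.41749.
Apparent dip = arctan|0.41749| = 22.7° (true dip is 39.2°, so apparent ≤ true as expected).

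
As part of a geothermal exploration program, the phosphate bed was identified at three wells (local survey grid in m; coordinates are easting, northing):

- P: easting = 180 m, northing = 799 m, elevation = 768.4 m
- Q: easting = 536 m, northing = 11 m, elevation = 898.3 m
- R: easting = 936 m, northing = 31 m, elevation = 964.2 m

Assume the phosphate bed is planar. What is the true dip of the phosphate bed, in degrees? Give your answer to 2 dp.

Two edge vectors: P→Q = (356, -788, 129.9), P→R = (756, -768, 195.8).
Normal n = (P→Q) × (P→R) = (-54527.2, 28499.6, 322320).
So ∂z/∂easting = −n_x/n_z = 0.16917 and ∂z/∂northing = −n_y/n_z = −0.08842.
Gradient magnitude |∇z| = √(a² + b²) = √(0.02862 + 0.00782) = 0.19088.
True dip = arctan(0.19088) = 10.81°, dipping toward WNW (azimuth ≈ 298°).

10.81°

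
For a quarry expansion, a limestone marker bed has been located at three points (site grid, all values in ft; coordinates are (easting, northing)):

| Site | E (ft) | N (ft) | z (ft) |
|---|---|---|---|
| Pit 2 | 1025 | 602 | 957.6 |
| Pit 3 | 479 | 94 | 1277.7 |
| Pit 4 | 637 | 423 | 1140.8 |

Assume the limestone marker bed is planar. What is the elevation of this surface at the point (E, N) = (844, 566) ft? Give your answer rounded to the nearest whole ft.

1032 ft

Two edge vectors: Pit 2→Pit 3 = (-546, -508, 320.1), Pit 2→Pit 4 = (-388, -179, 183.2).
Normal n = (Pit 2→Pit 3) × (Pit 2→Pit 4) = (-35767.7, -24171.6, -99370).
So ∂z/∂E = −n_x/n_z = −0.35994 and ∂z/∂N = −n_y/n_z = −0.24325.
Intercept c from Pit 2: 957.6 + 368.94 + 146.44 = 1472.98.
At (844, 566): z = −303.8 − 137.7 + 1472.98 = 1031.5 ft.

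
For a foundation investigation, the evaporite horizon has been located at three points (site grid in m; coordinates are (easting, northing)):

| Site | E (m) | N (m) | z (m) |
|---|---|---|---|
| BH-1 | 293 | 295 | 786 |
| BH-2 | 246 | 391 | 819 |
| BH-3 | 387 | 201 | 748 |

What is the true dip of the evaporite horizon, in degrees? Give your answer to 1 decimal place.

17.2°

Let the plane be z = a·E + b·N + c.
BH-2−BH-1: −47a + 96b = 33;  BH-3−BH-1: 94a − 94b = −38.
Solving gives a = −0.11854, b = 0.28571.
Gradient magnitude |∇z| = √(a² + b²) = √(0.01405 + 0.08163) = 0.30933.
True dip = arctan(0.30933) = 17.2°, dipping toward SSE (azimuth ≈ 157°).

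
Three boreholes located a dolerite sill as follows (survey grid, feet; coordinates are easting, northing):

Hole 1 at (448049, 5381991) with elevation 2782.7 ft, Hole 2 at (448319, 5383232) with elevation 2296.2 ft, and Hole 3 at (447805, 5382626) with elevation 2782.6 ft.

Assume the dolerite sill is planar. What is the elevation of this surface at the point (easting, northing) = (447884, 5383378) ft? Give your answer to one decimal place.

2542.9 ft

Two edge vectors: Hole 1→Hole 2 = (270, 1241, -486.5), Hole 1→Hole 3 = (-244, 635, -0.1).
Normal n = (Hole 1→Hole 2) × (Hole 1→Hole 3) = (308803.4, 118733, 474254).
So ∂z/∂easting = −n_x/n_z = −0.651135046 and ∂z/∂northing = −n_y/n_z = −0.250357403.
Intercept c from Hole 1: 2782.7 + 291740.41 + 1347421.29 = 1641944.40.
At (447884, 5383378): z = −291633.0 − 1347768.5 + 1641944.40 = 2542.9 ft.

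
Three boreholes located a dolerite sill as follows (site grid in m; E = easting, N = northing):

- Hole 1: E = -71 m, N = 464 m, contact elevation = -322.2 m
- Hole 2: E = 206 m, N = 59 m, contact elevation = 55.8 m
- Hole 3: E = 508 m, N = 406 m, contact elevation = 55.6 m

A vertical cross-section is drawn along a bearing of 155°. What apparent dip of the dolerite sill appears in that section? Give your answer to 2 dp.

36.04°

Two edge vectors: Hole 1→Hole 2 = (277, -405, 378), Hole 1→Hole 3 = (579, -58, 377.8).
Normal n = (Hole 1→Hole 2) × (Hole 1→Hole 3) = (-131085, 114211.4, 218429).
So ∂z/∂E = −n_x/n_z = 0.60013 and ∂z/∂N = −n_y/n_z = −0.52288.
Unit vector along 155° is (sin 155°, cos 155°) = (0.4226, -0.9063).
Slope in that direction = a·(0.4226) + b·(-0.9063) = 0.72751.
Apparent dip = arctan|0.72751| = 36.04° (true dip is 38.5°, so apparent ≤ true as expected).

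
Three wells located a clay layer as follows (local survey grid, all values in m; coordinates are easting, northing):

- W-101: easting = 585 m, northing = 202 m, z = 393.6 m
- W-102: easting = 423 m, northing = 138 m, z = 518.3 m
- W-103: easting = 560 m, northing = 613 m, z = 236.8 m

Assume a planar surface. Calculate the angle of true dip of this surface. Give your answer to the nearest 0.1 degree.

Let the plane be z = a·easting + b·northing + c.
W-102−W-101: −162a − 64b = 124.7;  W-103−W-101: −25a + 411b = −156.8.
Solving gives a = −0.60451, b = −0.41828.
Gradient magnitude |∇z| = √(a² + b²) = √(0.36543 + 0.17496) = 0.73511.
True dip = arctan(0.73511) = 36.3°, dipping toward NE (azimuth ≈ 055°).

36.3°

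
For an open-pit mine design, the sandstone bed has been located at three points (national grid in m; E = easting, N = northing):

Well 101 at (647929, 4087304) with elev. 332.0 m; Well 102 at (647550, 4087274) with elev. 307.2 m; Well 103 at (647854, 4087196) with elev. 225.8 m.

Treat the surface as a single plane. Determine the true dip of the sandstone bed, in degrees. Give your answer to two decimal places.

44.79°

Two edge vectors: Well 101→Well 102 = (-379, -30, -24.8), Well 101→Well 103 = (-75, -108, -106.2).
Normal n = (Well 101→Well 102) × (Well 101→Well 103) = (507.6, -38389.8, 38682).
So ∂z/∂E = −n_x/n_z = −0.01312 and ∂z/∂N = −n_y/n_z = 0.99245.
Gradient magnitude |∇z| = √(a² + b²) = √(0.00017 + 0.98495) = 0.99253.
True dip = arctan(0.99253) = 44.79°, dipping toward S (azimuth ≈ 179°).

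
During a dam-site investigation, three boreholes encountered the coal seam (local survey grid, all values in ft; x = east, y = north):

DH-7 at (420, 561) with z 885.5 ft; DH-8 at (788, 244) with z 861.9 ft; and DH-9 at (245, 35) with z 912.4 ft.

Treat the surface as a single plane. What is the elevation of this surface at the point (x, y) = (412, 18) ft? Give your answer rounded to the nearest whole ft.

899 ft

Two edge vectors: DH-7→DH-8 = (368, -317, -23.6), DH-7→DH-9 = (-175, -526, 26.9).
Normal n = (DH-7→DH-8) × (DH-7→DH-9) = (-20940.9, -5769.2, -249043).
So ∂z/∂x = −n_x/n_z = −0.08409 and ∂z/∂y = −n_y/n_z = −0.02317.
Intercept c from DH-7: 885.5 + 35.32 + 13.00 = 933.81.
At (412, 18): z = −34.6 − 0.4 + 933.81 = 898.8 ft.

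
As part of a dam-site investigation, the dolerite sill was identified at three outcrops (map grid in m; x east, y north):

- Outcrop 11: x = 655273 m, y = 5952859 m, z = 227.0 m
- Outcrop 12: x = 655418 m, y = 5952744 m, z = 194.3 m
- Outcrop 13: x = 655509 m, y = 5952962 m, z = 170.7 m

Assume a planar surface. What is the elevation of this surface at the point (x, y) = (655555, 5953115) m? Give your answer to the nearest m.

158 m

Let the plane be z = a·x + b·y + c.
Outcrop 12−Outcrop 11: 145a − 115b = −32.7;  Outcrop 13−Outcrop 11: 236a + 103b = −56.3.
Solving gives a = −0.23392989, b = −0.01060725.
Then c = 227 − a·655273 − b·5952859 = 216658.40.
At (655555, 5953115): z = −153353.9 − 63146.2 + 216658.40 = 158.3 m.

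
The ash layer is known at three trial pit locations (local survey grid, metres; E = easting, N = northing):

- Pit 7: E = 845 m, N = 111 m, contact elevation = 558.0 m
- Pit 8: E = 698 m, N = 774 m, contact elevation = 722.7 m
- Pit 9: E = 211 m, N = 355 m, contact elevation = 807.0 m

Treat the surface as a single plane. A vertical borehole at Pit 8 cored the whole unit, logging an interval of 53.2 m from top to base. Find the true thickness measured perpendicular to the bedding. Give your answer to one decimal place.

Two edge vectors: Pit 7→Pit 8 = (-147, 663, 164.7), Pit 7→Pit 9 = (-634, 244, 249).
Normal n = (Pit 7→Pit 8) × (Pit 7→Pit 9) = (124900.2, -67816.8, 384474).
So ∂z/∂E = −n_x/n_z = −0.32486 and ∂z/∂N = −n_y/n_z = 0.17639.
|∇z| = √(a²+b²) = 0.36966, so dip δ = arctan(0.36966) = 20.29°.
True thickness = vertical thickness × cos δ = 53.2 × cos 20.29° = 49.9 m.

49.9 m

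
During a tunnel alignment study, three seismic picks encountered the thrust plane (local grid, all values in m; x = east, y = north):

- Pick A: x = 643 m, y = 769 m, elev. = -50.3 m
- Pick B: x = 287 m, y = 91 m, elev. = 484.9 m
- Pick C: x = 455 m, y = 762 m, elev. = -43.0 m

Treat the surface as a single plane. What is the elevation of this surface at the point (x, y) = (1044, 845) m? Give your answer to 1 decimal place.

Let the plane be z = a·x + b·y + c.
Pick B−Pick A: −356a − 678b = 535.2;  Pick C−Pick A: −188a − 7b = 7.3.
Solving gives a = −0.009626, b = −0.784326.
Then c = -50.3 − a·643 − b·769 = 559.04.
At (1044, 845): z = −10.0 − 662.8 + 559.04 = -113.8 m.

-113.8 m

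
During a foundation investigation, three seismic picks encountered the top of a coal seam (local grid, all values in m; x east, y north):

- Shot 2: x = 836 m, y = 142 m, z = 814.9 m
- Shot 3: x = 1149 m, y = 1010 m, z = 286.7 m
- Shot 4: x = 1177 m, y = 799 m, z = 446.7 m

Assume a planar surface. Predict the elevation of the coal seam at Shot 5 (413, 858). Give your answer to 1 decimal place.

172.4 m

Let the plane be z = a·x + b·y + c.
Shot 3−Shot 2: 313a + 868b = −528.2;  Shot 4−Shot 2: 341a + 657b = −368.2.
Solving gives a = 0.303605, b = −0.718005.
Then c = 814.9 − a·836 − b·142 = 663.04.
At (413, 858): z = 125.4 − 616.0 + 663.04 = 172.4 m.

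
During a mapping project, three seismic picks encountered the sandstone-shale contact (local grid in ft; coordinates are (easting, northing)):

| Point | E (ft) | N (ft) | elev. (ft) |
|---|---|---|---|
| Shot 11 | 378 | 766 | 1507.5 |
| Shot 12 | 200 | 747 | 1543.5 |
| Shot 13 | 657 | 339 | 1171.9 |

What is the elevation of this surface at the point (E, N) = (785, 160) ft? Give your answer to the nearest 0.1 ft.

Let the plane be z = a·E + b·N + c.
Shot 12−Shot 11: −178a − 19b = 36;  Shot 13−Shot 11: 279a − 427b = −335.6.
Solving gives a = −0.26748, b = 0.61117.
Then c = 1507.5 − a·378 − b·766 = 1140.45.
At (785, 160): z = −210.0 + 97.8 + 1140.45 = 1028.3 ft.

1028.3 ft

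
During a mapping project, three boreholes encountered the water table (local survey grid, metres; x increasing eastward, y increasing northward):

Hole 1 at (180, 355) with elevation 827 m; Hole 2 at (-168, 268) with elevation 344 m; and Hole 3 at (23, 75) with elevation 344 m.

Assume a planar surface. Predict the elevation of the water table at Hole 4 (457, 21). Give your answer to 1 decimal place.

767.4 m

Let the plane be z = a·x + b·y + c.
Hole 2−Hole 1: −348a − 87b = −483;  Hole 3−Hole 1: −157a − 280b = −483.
Solving gives a = 1.11265, b = 1.10112.
Then c = 827 − a·180 − b·355 = 235.82.
At (457, 21): z = 508.5 + 23.1 + 235.82 = 767.4 m.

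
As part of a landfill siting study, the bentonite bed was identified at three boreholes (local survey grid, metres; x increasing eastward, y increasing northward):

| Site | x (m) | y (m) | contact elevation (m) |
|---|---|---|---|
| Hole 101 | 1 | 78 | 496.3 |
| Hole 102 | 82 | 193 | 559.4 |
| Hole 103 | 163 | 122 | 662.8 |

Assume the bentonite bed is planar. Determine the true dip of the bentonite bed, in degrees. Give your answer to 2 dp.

Let the plane be z = a·x + b·y + c.
Hole 102−Hole 101: 81a + 115b = 63.1;  Hole 103−Hole 101: 162a + 44b = 166.5.
Solving gives a = 1.08663, b = −0.21667.
Gradient magnitude |∇z| = √(a² + b²) = √(1.18076 + 0.04694) = 1.10802.
True dip = arctan(1.10802) = 47.93°, dipping toward WNW (azimuth ≈ 281°).

47.93°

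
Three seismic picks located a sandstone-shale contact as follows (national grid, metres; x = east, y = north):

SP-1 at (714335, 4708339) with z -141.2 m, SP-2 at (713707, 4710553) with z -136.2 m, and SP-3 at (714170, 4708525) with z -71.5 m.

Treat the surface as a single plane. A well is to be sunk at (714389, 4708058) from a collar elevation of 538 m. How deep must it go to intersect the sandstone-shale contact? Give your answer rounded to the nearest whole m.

Two edge vectors: SP-1→SP-2 = (-628, 2214, 5), SP-1→SP-3 = (-165, 186, 69.7).
Normal n = (SP-1→SP-2) × (SP-1→SP-3) = (153385.8, 42946.6, 248502).
So ∂z/∂x = −n_x/n_z = −0.61724171 and ∂z/∂y = −n_y/n_z = −0.17282195.
Intercept c from SP-1: -141.2 + 440917.36 + 813704.32 = 1254480.48.
At (714389, 4708058): z_contact = −440950.7 − 813655.8 + 1254480.48 = -126.0 m.
Depth below ground = 538 − (-126.0) = 664 m.

664 m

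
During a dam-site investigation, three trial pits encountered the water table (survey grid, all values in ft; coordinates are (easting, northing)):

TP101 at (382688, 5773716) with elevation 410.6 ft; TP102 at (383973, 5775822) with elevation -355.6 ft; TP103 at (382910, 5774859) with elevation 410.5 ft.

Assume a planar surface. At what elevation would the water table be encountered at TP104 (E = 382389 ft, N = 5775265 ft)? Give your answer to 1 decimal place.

935.0 ft

Two edge vectors: TP101→TP102 = (1285, 2106, -766.2), TP101→TP103 = (222, 1143, -0.1).
Normal n = (TP101→TP102) × (TP101→TP103) = (875556, -169967.9, 1001223).
So ∂z/∂E = −n_x/n_z = −0.874486503 and ∂z/∂N = −n_y/n_z = 0.169760283.
Intercept c from TP101: 410.6 + 334655.49 − 980147.66 = −645081.57.
At (382389, 5775265): z = −334394.0 + 980410.6 − 645081.57 = 935.0 ft.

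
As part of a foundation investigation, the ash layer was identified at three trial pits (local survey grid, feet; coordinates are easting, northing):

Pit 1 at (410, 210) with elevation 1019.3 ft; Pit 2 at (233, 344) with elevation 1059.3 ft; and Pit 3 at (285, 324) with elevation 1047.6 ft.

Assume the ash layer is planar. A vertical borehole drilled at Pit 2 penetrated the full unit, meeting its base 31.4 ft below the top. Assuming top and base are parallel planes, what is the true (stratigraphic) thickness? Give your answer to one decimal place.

Let the plane be z = a·easting + b·northing + c.
Pit 2−Pit 1: −177a + 134b = 40;  Pit 3−Pit 1: −125a + 114b = 28.3.
Solving gives a = −0.22398, b = 0.00265.
|∇z| = √(a²+b²) = 0.22399, so dip δ = arctan(0.22399) = 12.63°.
True thickness = vertical thickness × cos δ = 31.4 × cos 12.63° = 30.6 ft.

30.6 ft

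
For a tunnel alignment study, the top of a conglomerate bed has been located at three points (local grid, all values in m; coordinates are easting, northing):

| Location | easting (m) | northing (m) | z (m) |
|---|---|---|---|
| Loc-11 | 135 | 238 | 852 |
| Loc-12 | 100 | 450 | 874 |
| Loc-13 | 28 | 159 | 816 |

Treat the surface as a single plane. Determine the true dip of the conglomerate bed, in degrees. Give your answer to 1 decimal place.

15.2°

Two edge vectors: Loc-11→Loc-12 = (-35, 212, 22), Loc-11→Loc-13 = (-107, -79, -36).
Normal n = (Loc-11→Loc-12) × (Loc-11→Loc-13) = (-5894, -3614, 25449).
So ∂z/∂easting = −n_x/n_z = 0.23160 and ∂z/∂northing = −n_y/n_z = 0.14201.
Gradient magnitude |∇z| = √(a² + b²) = √(0.05364 + 0.02017) = 0.27167.
True dip = arctan(0.27167) = 15.2°, dipping toward WSW (azimuth ≈ 238°).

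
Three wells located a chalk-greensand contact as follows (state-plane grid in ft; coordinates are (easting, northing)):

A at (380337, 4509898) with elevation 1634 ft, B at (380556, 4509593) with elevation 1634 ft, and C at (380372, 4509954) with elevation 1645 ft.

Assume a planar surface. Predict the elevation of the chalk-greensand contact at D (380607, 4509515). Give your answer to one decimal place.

Two edge vectors: A→B = (219, -305, 0), A→C = (35, 56, 11).
Normal n = (A→B) × (A→C) = (-3355, -2409, 22939).
So ∂z/∂E = −n_x/n_z = 0.146257465 and ∂z/∂N = −n_y/n_z = 0.105017656.
Intercept c from A: 1634 − 55627.13 − 473618.91 = −527612.04.
At (380607, 4509515): z = 55666.6 + 473578.7 − 527612.04 = 1633.3 ft.

1633.3 ft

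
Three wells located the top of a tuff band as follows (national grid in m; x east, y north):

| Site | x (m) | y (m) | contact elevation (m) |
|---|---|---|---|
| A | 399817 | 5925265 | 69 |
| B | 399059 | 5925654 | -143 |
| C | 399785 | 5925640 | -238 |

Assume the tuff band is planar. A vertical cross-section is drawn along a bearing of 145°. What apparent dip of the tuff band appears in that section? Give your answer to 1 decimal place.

30.8°

Two edge vectors: A→B = (-758, 389, -212), A→C = (-32, 375, -307).
Normal n = (A→B) × (A→C) = (-39923, -225922, -271802).
So ∂z/∂x = −n_x/n_z = −0.14688 and ∂z/∂y = −n_y/n_z = −0.83120.
Unit vector along 145° is (sin 145°, cos 145°) = (0.5736, -0.8192).
Slope in that direction = a·(0.5736) + b·(-0.8192) = 0.59663.
Apparent dip = arctan|0.59663| = 30.8° (true dip is 40.2°, so apparent ≤ true as expected).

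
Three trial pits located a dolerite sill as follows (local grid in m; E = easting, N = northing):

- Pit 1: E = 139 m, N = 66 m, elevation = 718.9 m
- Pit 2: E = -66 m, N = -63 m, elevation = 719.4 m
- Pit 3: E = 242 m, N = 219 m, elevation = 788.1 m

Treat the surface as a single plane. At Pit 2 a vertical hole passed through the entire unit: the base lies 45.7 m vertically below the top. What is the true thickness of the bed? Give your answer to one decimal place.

Let the plane be z = a·E + b·N + c.
Pit 2−Pit 1: −205a − 129b = 0.5;  Pit 3−Pit 1: 103a + 153b = 69.2.
Solving gives a = −0.49803, b = 0.78756.
|∇z| = √(a²+b²) = 0.93181, so dip δ = arctan(0.93181) = 42.98°.
True thickness = vertical thickness × cos δ = 45.7 × cos 42.98° = 33.4 m.

33.4 m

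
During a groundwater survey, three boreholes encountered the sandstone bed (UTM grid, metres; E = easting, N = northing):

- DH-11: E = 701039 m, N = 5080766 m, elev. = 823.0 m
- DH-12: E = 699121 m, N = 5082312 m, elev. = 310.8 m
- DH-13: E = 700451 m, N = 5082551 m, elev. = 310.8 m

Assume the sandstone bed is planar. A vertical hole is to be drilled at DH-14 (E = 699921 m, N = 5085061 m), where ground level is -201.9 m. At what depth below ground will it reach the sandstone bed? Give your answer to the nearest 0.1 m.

Let the plane be z = a·E + b·N + c.
DH-12−DH-11: −1918a + 1546b = −512.2;  DH-13−DH-11: −588a + 1785b = −512.2.
Solving gives a = 0.048682365, b = −0.270910235.
Then c = 823 − a·701039 − b·5080766 = 1343126.27.
At (699921, 5085061): z_contact = 34073.81 − 1377595.07 + 1343126.27 = -394.99 m.
Depth below ground = -201.9 − (-394.99) = 193.1 m.

193.1 m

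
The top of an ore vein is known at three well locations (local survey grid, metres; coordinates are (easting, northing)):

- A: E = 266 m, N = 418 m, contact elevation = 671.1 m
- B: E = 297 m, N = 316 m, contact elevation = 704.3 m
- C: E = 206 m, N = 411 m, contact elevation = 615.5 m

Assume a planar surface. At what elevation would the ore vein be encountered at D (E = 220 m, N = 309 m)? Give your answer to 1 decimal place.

Two edge vectors: A→B = (31, -102, 33.2), A→C = (-60, -7, -55.6).
Normal n = (A→B) × (A→C) = (5903.6, -268.4, -6337).
So ∂z/∂E = −n_x/n_z = 0.93161 and ∂z/∂N = −n_y/n_z = −0.04235.
Intercept c from A: 671.1 − 247.81 + 17.70 = 441.00.
At (220, 309): z = 205.0 − 13.1 + 441.00 = 632.9 m.

632.9 m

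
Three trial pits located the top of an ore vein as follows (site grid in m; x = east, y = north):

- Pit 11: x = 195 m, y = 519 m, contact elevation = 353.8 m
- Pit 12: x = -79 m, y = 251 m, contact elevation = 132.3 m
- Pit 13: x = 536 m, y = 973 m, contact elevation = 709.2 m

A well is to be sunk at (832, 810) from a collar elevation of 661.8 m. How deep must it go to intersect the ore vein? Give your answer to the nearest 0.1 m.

12.8 m

Let the plane be z = a·x + b·y + c.
Pit 12−Pit 11: −274a − 268b = −221.5;  Pit 13−Pit 11: 341a + 454b = 355.4.
Solving gives a = 0.16099, b = 0.66190.
Then c = 353.8 − a·195 − b·519 = −21.12.
At (832, 810): z_contact = 133.94 + 536.14 − 21.12 = 648.96 m.
Depth below ground = 661.8 − 648.96 = 12.8 m.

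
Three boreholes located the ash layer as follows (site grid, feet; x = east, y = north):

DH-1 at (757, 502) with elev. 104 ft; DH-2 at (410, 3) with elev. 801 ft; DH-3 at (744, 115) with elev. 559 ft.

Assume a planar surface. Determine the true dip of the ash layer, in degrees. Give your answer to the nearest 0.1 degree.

50.5°

Two edge vectors: DH-1→DH-2 = (-347, -499, 697), DH-1→DH-3 = (-13, -387, 455).
Normal n = (DH-1→DH-2) × (DH-1→DH-3) = (42694, 148824, 127802).
So ∂z/∂x = −n_x/n_z = −0.33406 and ∂z/∂y = −n_y/n_z = −1.16449.
Gradient magnitude |∇z| = √(a² + b²) = √(0.11160 + 1.35603) = 1.21146.
True dip = arctan(1.21146) = 50.5°, dipping toward NNE (azimuth ≈ 016°).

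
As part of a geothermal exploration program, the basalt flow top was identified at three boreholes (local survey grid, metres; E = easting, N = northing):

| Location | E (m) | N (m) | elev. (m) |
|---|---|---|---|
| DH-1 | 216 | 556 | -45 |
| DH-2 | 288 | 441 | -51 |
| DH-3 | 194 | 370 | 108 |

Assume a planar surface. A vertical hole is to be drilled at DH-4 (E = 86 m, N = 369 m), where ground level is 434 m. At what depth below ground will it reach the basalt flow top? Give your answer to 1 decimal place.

Let the plane be z = a·E + b·N + c.
DH-2−DH-1: 72a − 115b = −6;  DH-3−DH-1: −22a − 186b = 153.
Solving gives a = −1.17517, b = −0.68358.
Then c = -45 − a·216 − b·556 = 588.91.
At (86, 369): z_contact = −101.06 − 252.24 + 588.91 = 235.60 m.
Depth below ground = 434 − 235.60 = 198.4 m.

198.4 m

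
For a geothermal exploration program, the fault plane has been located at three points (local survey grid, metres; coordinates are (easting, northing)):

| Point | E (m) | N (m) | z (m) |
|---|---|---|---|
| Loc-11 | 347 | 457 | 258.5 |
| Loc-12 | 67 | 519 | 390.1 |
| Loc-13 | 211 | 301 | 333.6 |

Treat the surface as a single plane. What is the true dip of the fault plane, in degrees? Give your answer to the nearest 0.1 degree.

Two edge vectors: Loc-11→Loc-12 = (-280, 62, 131.6), Loc-11→Loc-13 = (-136, -156, 75.1).
Normal n = (Loc-11→Loc-12) × (Loc-11→Loc-13) = (25185.8, 3130.4, 52112).
So ∂z/∂E = −n_x/n_z = −0.48330 and ∂z/∂N = −n_y/n_z = −0.06007.
Gradient magnitude |∇z| = √(a² + b²) = √(0.23358 + 0.00361) = 0.48702.
True dip = arctan(0.48702) = 26.0°, dipping toward E (azimuth ≈ 083°).

26.0°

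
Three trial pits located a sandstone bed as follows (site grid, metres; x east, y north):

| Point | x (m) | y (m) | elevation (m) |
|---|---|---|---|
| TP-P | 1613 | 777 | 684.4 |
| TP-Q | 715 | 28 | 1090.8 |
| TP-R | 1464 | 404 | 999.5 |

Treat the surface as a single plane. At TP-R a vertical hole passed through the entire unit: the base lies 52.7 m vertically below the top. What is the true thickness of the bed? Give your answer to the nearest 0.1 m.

Two edge vectors: TP-P→TP-Q = (-898, -749, 406.4), TP-P→TP-R = (-149, -373, 315.1).
Normal n = (TP-P→TP-Q) × (TP-P→TP-R) = (-84422.7, 222406.2, 223353).
So ∂z/∂x = −n_x/n_z = 0.37798 and ∂z/∂y = −n_y/n_z = −0.99576.
|∇z| = √(a²+b²) = 1.06509, so dip δ = arctan(1.06509) = 46.81°.
True thickness = vertical thickness × cos δ = 52.7 × cos 46.81° = 36.1 m.

36.1 m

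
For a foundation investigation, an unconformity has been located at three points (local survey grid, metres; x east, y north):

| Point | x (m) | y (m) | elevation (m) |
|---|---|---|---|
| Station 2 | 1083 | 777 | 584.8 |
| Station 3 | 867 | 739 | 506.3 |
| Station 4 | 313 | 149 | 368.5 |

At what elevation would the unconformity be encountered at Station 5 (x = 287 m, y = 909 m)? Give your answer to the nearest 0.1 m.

260.4 m

Two edge vectors: Station 2→Station 3 = (-216, -38, -78.5), Station 2→Station 4 = (-770, -628, -216.3).
Normal n = (Station 2→Station 3) × (Station 2→Station 4) = (-41078.6, 13724.2, 106388).
So ∂z/∂x = −n_x/n_z = 0.386121 and ∂z/∂y = −n_y/n_z = −0.129001.
Intercept c from Station 2: 584.8 − 418.17 + 100.23 = 266.87.
At (287, 909): z = 110.8 − 117.3 + 266.87 = 260.4 m.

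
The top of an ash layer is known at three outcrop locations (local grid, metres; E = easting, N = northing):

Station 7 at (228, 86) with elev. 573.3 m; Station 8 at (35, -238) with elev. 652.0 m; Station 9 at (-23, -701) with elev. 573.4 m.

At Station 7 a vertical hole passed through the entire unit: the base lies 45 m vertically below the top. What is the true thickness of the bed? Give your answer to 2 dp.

Two edge vectors: Station 7→Station 8 = (-193, -324, 78.7), Station 7→Station 9 = (-251, -787, 0.1).
Normal n = (Station 7→Station 8) × (Station 7→Station 9) = (61904.5, -19734.4, 70567).
So ∂z/∂E = −n_x/n_z = −0.87724 and ∂z/∂N = −n_y/n_z = 0.27965.
|∇z| = √(a²+b²) = 0.92074, so dip δ = arctan(0.92074) = 42.64°.
True thickness = vertical thickness × cos δ = 45 × cos 42.64° = 33.10 m.

33.10 m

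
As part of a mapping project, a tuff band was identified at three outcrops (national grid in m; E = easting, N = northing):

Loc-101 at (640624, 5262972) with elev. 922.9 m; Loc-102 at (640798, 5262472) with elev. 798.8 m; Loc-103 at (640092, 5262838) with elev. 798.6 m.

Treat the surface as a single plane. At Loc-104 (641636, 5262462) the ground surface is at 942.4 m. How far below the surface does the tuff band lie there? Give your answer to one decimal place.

Two edge vectors: Loc-101→Loc-102 = (174, -500, -124.1), Loc-101→Loc-103 = (-532, -134, -124.3).
Normal n = (Loc-101→Loc-102) × (Loc-101→Loc-103) = (45520.6, 87649.4, -289316).
So ∂z/∂E = −n_x/n_z = 0.157338688 and ∂z/∂N = −n_y/n_z = 0.302953864.
Intercept c from Loc-101: 922.9 − 100794.94 − 1594437.70 = −1694309.74.
At (641636, 5262462): z_contact = 100954.17 + 1594283.19 − 1694309.74 = 927.62 m.
Depth below ground = 942.4 − 927.62 = 14.8 m.

14.8 m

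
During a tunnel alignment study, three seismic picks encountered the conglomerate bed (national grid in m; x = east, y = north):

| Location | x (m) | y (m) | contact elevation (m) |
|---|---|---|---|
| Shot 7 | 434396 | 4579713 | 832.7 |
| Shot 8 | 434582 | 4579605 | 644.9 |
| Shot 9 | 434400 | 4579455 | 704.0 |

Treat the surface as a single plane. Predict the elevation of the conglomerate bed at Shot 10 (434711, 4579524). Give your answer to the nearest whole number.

512 m

Two edge vectors: Shot 7→Shot 8 = (186, -108, -187.8), Shot 7→Shot 9 = (4, -258, -128.7).
Normal n = (Shot 7→Shot 8) × (Shot 7→Shot 9) = (-34552.8, 23187, -47556).
So ∂z/∂x = −n_x/n_z = −0.72657078 and ∂z/∂y = −n_y/n_z = 0.48757255.
Intercept c from Shot 7: 832.7 + 315619.44 − 2232942.33 = −1916490.19.
At (434711, 4579524): z = −315848.3 + 2232850.2 − 1916490.19 = 511.7 m.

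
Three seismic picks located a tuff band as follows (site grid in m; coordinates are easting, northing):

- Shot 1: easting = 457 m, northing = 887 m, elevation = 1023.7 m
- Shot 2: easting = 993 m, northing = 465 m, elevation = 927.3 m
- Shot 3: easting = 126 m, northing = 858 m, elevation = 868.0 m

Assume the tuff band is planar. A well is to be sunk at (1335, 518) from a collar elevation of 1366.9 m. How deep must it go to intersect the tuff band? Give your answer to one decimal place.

261.6 m

Let the plane be z = a·easting + b·northing + c.
Shot 2−Shot 1: 536a − 422b = −96.4;  Shot 3−Shot 1: −331a − 29b = −155.7.
Solving gives a = 0.405279, b = 0.743198.
Then c = 1023.7 − a·457 − b·887 = 179.27.
At (1335, 518): z_contact = 541.05 + 384.98 + 179.27 = 1105.29 m.
Depth below ground = 1366.9 − 1105.29 = 261.6 m.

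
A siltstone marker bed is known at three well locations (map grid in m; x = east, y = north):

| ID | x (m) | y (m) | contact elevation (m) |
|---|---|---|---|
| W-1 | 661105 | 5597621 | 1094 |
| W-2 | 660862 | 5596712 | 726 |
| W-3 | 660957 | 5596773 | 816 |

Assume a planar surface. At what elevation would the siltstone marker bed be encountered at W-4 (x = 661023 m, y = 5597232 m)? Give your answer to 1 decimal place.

Let the plane be z = a·x + b·y + c.
W-2−W-1: −243a − 909b = −368;  W-3−W-1: −148a − 848b = −278.
Solving gives a = 0.829866354, b = 0.182995023.
Then c = 1094 − a·661105 − b·5597621 = −1571871.58.
At (661023, 5597232): z = 548560.7 + 1024265.6 − 1571871.58 = 954.8 m.

954.8 m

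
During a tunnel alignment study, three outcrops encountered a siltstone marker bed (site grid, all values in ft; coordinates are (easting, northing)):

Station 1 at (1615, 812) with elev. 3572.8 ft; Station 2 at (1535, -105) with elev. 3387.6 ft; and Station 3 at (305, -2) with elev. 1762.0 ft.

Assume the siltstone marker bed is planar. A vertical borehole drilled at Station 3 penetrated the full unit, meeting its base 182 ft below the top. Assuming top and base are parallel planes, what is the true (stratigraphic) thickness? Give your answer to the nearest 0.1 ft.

109.3 ft

Let the plane be z = a·E + b·N + c.
Station 2−Station 1: −80a − 917b = −185.2;  Station 3−Station 1: −1310a − 814b = −1810.8.
Solving gives a = 1.32883, b = 0.08603.
|∇z| = √(a²+b²) = 1.33161, so dip δ = arctan(1.33161) = 53.09°.
True thickness = vertical thickness × cos δ = 182 × cos 53.09° = 109.3 ft.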